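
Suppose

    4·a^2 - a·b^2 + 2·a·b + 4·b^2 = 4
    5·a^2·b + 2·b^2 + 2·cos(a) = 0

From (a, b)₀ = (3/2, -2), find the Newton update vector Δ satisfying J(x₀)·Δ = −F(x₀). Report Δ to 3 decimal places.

At (3/2, -2): F = (9.000, -14.35853).
Jacobian J = [[8·a - b^2 + 2·b, -2·a·b + 2·a + 8·b], [10·a·b - 2·sin(a), 5·a^2 + 4·b]].
At the point, J = [[4.000, -7.000], [-31.99499, 3.250]] (det J = -210.96493).
Solving J·Δ = −F gives Δ = (-0.338, 1.093).

(-0.338, 1.093)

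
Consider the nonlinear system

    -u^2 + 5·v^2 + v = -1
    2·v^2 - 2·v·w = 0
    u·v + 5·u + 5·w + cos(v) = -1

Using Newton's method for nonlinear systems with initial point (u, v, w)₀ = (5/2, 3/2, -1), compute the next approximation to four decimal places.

(0.8956, 0.5299, -1.0870)

At (5/2, 3/2, -1): F = (7.5000, 7.5000, 12.320737).
Jacobian J = [[-2·u, 10·v + 1, 0], [0, 4·v - 2·w, -2·v], [v + 5, u - sin(v), 5]].
At the point, J = [[-5.0000, 16.0000, 0.0000], [0.0000, 8.0000, -3.0000], [6.5000, 1.502505, 5.0000]] (det J = -534.537575).
Solving J·Δ = −F gives Δ = (-1.6044, -0.9701, -0.0870).
Then the next iterate is (u, v, w)₁ = (0.8956, 0.5299, -1.0870).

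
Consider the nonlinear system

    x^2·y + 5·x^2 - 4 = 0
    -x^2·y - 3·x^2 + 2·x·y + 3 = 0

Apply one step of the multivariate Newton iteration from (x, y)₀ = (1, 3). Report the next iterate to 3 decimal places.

At (1, 3): F = (4.000, 3.000).
Jacobian J = [[2·x·y + 10·x, x^2], [-2·x·y - 6·x + 2·y, -x^2 + 2·x]].
At the point, J = [[16.000, 1.000], [-6.000, 1.000]] (det J = 22.000).
Solving J·Δ = −F gives Δ = (-0.045, -3.273).
Then the next iterate is (x, y)₁ = (0.955, -0.273).

(0.955, -0.273)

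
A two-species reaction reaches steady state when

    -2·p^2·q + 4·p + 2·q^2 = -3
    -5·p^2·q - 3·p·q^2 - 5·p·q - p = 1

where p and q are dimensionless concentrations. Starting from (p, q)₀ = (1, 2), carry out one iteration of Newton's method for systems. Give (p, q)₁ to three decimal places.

(1.110, 0.240)

At (1, 2): F = (11.000, -34.000).
Jacobian J = [[-4·p·q + 4, -2·p^2 + 4·q], [-10·p·q - 3·q^2 - 5·q - 1, -5·p^2 - 6·p·q - 5·p]].
At the point, J = [[-4.000, 6.000], [-43.000, -22.000]] (det J = 346.000).
Solving J·Δ = −F gives Δ = (0.110, -1.760).
Then the next iterate is (p, q)₁ = (1.110, 0.240).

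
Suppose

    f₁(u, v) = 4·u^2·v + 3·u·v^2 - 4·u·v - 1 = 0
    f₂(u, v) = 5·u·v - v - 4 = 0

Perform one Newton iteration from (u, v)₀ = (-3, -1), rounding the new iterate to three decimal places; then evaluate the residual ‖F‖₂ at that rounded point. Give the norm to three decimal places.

At (-3, -1): F = (-58.000, 12.000).
Jacobian J = [[8·u·v + 3·v^2 - 4·v, 4·u^2 + 6·u·v - 4·u], [5·v, 5·u - 1]].
At the point, J = [[31.000, 66.000], [-5.000, -16.000]] (det J = -166.000).
Solving J·Δ = −F gives Δ = (0.819, 0.494).
Then the next iterate is (u, v)₁ = (-2.181, -0.506).
Re-evaluating at (-2.181, -0.506): F = (-16.71727, 2.02393), so ‖F‖₂ = 16.839.

16.839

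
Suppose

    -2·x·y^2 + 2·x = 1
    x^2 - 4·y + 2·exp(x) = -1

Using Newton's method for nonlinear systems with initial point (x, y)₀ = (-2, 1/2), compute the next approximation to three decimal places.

(-2.327, 1.623)

At (-2, 1/2): F = (-4.000, 3.27067).
Jacobian J = [[-2·y^2 + 2, -4·x·y], [2·x + 2·exp(x), -4]].
At the point, J = [[1.500, 4.000], [-3.72933, -4.000]] (det J = 8.91732).
Solving J·Δ = −F gives Δ = (-0.327, 1.123).
Then the next iterate is (x, y)₁ = (-2.327, 1.623).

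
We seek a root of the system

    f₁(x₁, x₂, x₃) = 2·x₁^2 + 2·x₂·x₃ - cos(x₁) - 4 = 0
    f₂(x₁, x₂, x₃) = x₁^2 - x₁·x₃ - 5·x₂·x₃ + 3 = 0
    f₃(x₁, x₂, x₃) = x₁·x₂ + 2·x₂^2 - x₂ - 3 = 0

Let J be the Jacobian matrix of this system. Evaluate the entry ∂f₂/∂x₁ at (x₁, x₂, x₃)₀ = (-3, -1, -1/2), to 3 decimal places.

-5.500

∂f₂/∂x₁ = 2·x₁ - x₃.
At (-3, -1, -1/2) this is -5.500.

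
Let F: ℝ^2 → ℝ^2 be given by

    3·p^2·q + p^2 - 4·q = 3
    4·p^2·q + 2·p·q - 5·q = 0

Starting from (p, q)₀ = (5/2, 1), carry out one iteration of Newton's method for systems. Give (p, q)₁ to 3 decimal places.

(2.037, 0.407)

At (5/2, 1): F = (18.000, 25.000).
Jacobian J = [[6·p·q + 2·p, 3·p^2 - 4], [8·p·q + 2·q, 4·p^2 + 2·p - 5]].
At the point, J = [[20.000, 14.750], [22.000, 25.000]] (det J = 175.500).
Solving J·Δ = −F gives Δ = (-0.463, -0.593).
Then the next iterate is (p, q)₁ = (2.037, 0.407).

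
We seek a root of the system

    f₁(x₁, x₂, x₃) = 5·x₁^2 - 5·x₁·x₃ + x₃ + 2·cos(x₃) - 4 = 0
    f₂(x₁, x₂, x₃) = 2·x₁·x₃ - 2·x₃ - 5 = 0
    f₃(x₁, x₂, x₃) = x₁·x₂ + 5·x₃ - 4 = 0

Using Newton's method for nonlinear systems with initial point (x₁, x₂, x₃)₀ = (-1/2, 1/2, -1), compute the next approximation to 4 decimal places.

At (-1/2, 1/2, -1): F = (-5.169395, -2.0000, -9.2500).
Jacobian J = [[10·x₁ - 5·x₃, 0, -5·x₁ - 2·sin(x₃) + 1], [2·x₃, 0, 2·x₁ - 2], [x₂, x₁, 5]].
At the point, J = [[0.0000, 0.0000, 5.182942], [-2.0000, 0.0000, -3.0000], [0.5000, -0.5000, 5.0000]] (det J = 5.182942).
Solving J·Δ = −F gives Δ = (-2.4961, -11.0222, 0.9974).
Then the next iterate is (x₁, x₂, x₃)₁ = (-2.9961, -10.5222, -0.0026).

(-2.9961, -10.5222, -0.0026)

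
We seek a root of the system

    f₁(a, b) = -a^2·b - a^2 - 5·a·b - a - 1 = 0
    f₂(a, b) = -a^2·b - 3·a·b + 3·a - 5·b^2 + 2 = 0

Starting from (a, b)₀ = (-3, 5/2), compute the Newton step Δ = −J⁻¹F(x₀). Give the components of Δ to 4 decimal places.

At (-3, 5/2): F = (8.0000, -38.2500).
Jacobian J = [[-2·a·b - 2·a - 5·b - 1, -a^2 - 5·a], [-2·a·b - 3·b + 3, -a^2 - 3·a - 10·b]].
At the point, J = [[7.5000, 6.0000], [10.5000, -25.0000]] (det J = -250.5000).
Solving J·Δ = −F gives Δ = (0.1178, -1.4805).

(0.1178, -1.4805)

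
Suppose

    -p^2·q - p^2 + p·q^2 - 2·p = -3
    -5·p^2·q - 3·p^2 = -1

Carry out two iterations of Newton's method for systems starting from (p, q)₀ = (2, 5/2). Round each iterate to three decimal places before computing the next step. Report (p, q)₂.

(0.879, 0.944)

At (2, 5/2): F = (-2.500, -61.000).
Jacobian J = [[-2·p·q - 2·p + q^2 - 2, -p^2 + 2·p·q], [-10·p·q - 6·p, -5·p^2]].
At the point, J = [[-9.750, 6.000], [-62.000, -20.000]] (det J = 567.000).
Solving J·Δ = −F gives Δ = (-0.734, -0.776).
Then the next iterate is (p, q)₁ = (1.266, 1.724).
Round to (1.266, 1.724) and repeat: F = (-0.13513, -17.62402), J = [[-5.92499, 2.76241], [-29.42184, -8.01378]].
Δ = (-0.387, -0.780), so (p, q)₂ = (0.879, 0.944).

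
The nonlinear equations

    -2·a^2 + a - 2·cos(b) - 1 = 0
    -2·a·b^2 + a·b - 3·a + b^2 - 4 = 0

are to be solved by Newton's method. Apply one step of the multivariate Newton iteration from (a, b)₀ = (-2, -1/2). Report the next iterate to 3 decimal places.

At (-2, -1/2): F = (-12.75517, 4.250).
Jacobian J = [[-4·a + 1, 2·sin(b)], [-2·b^2 + b - 3, -4·a·b + a + 2·b]].
At the point, J = [[9.000, -0.95885], [-4.000, -7.000]] (det J = -66.83540).
Solving J·Δ = −F gives Δ = (1.397, -0.191).
Then the next iterate is (a, b)₁ = (-0.603, -0.691).

(-0.603, -0.691)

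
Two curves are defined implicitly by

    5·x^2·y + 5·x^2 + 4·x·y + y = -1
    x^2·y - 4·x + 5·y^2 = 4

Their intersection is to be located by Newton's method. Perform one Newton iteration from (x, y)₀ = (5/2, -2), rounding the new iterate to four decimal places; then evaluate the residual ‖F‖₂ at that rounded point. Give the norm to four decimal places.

16.1015

At (5/2, -2): F = (-52.2500, -6.5000).
Jacobian J = [[10·x·y + 10·x + 4·y, 5·x^2 + 4·x + 1], [2·x·y - 4, x^2 + 10·y]].
At the point, J = [[-33.0000, 42.2500], [-14.0000, -13.7500]] (det J = 1045.2500).
Solving J·Δ = −F gives Δ = (-0.9501, 0.4946).
Then the next iterate is (x, y)₁ = (1.5499, -1.5054).
Re-evaluating at (1.5499, -1.5054): F = (-15.908612, -2.484711), so ‖F‖₂ = 16.1015.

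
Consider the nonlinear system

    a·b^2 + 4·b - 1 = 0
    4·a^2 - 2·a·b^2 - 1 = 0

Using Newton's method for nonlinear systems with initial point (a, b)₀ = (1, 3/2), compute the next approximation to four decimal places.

(0.1316, 0.7434)

At (1, 3/2): F = (7.2500, -1.5000).
Jacobian J = [[b^2, 2·a·b + 4], [8·a - 2·b^2, -4·a·b]].
At the point, J = [[2.2500, 7.0000], [3.5000, -6.0000]] (det J = -38.0000).
Solving J·Δ = −F gives Δ = (-0.8684, -0.7566).
Then the next iterate is (a, b)₁ = (0.1316, 0.7434).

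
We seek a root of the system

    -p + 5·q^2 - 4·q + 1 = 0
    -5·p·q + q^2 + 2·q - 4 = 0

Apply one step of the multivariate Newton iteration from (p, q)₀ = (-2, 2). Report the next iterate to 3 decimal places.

At (-2, 2): F = (15.000, 24.000).
Jacobian J = [[-1, 10·q - 4], [-5·q, -5·p + 2·q + 2]].
At the point, J = [[-1.000, 16.000], [-10.000, 16.000]] (det J = 144.000).
Solving J·Δ = −F gives Δ = (1.000, -0.875).
Then the next iterate is (p, q)₁ = (-1.000, 1.125).

(-1.000, 1.125)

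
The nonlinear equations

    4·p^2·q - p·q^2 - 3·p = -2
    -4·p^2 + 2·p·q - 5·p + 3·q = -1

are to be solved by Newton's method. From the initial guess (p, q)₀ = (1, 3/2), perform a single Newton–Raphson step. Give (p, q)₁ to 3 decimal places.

(0.674, 0.949)

At (1, 3/2): F = (2.750, -0.500).
Jacobian J = [[8·p·q - q^2 - 3, 4·p^2 - 2·p·q], [-8·p + 2·q - 5, 2·p + 3]].
At the point, J = [[6.750, 1.000], [-10.000, 5.000]] (det J = 43.750).
Solving J·Δ = −F gives Δ = (-0.326, -0.551).
Then the next iterate is (p, q)₁ = (0.674, 0.949).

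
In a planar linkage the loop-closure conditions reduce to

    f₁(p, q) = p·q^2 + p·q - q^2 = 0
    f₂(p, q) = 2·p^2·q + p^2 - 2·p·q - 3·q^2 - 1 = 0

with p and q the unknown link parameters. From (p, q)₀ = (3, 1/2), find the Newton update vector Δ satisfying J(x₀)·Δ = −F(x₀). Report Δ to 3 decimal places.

(-1.000, -0.250)

At (3, 1/2): F = (2.000, 13.250).
Jacobian J = [[q^2 + q, 2·p·q + p - 2·q], [4·p·q + 2·p - 2·q, 2·p^2 - 2·p - 6·q]].
At the point, J = [[0.750, 5.000], [11.000, 9.000]] (det J = -48.250).
Solving J·Δ = −F gives Δ = (-1.000, -0.250).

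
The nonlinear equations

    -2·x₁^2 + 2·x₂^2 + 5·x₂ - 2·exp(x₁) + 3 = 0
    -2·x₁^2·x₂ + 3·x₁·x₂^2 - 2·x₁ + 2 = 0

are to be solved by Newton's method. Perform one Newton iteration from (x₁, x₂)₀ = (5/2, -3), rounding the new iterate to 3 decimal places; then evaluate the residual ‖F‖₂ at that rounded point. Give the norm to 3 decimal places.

At (5/2, -3): F = (-30.86499, 102.000).
Jacobian J = [[-4·x₁ - 2·exp(x₁), 4·x₂ + 5], [-4·x₁·x₂ + 3·x₂^2 - 2, -2·x₁^2 + 6·x₁·x₂]].
At the point, J = [[-34.36499, -7.000], [55.000, -57.500]] (det J = 2360.98681).
Solving J·Δ = −F gives Δ = (-1.054, 0.766).
Then the next iterate is (x₁, x₂)₁ = (1.446, -2.234).
Re-evaluating at (1.446, -2.234): F = (-10.86251, 30.10011), so ‖F‖₂ = 32.000.

32.000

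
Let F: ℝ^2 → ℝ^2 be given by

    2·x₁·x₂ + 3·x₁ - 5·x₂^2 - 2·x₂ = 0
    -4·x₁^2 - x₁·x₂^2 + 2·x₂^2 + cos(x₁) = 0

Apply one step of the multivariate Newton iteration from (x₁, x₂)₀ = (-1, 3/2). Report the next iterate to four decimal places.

At (-1, 3/2): F = (-20.2500, 3.290302).
Jacobian J = [[2·x₂ + 3, 2·x₁ - 10·x₂ - 2], [-8·x₁ - x₂^2 - sin(x₁), -2·x₁·x₂ + 4·x₂]].
At the point, J = [[6.0000, -19.0000], [6.591471, 9.0000]] (det J = 179.237949).
Solving J·Δ = −F gives Δ = (0.6680, -0.8548).
Then the next iterate is (x₁, x₂)₁ = (-0.3320, 0.6452).

(-0.3320, 0.6452)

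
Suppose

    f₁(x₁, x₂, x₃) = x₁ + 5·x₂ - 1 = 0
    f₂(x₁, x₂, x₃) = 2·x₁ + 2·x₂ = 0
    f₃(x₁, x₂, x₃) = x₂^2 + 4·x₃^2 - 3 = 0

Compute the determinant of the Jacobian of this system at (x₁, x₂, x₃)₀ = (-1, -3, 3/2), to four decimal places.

J = [[1, 5, 0], [2, 2, 0], [0, 2·x₂, 8·x₃]].
At the point, J = [[1.0000, 5.0000, 0.0000], [2.0000, 2.0000, 0.0000], [0.0000, -6.0000, 12.0000]].
det J = -96.0000.

-96.0000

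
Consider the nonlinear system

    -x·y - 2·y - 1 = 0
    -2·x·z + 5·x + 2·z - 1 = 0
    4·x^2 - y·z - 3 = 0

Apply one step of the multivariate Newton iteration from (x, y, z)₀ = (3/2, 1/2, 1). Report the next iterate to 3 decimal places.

(1.168, -0.238, 5.503)

At (3/2, 1/2, 1): F = (-2.750, 5.500, 5.500).
Jacobian J = [[-y, -x - 2, 0], [-2·z + 5, 0, -2·x + 2], [8·x, -z, -y]].
At the point, J = [[-0.500, -3.500, 0.000], [3.000, 0.000, -1.000], [12.000, -1.000, -0.500]] (det J = 37.250).
Solving J·Δ = −F gives Δ = (-0.332, -0.738, 4.503).
Then the next iterate is (x, y, z)₁ = (1.168, -0.238, 5.503).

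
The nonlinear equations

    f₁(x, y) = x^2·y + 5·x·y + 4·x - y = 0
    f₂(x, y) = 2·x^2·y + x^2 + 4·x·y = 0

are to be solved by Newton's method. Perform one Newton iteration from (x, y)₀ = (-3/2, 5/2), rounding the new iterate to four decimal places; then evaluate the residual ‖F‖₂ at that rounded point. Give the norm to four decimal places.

3.0697

At (-3/2, 5/2): F = (-21.6250, -1.5000).
Jacobian J = [[2·x·y + 5·y + 4, x^2 + 5·x - 1], [4·x·y + 2·x + 4·y, 2·x^2 + 4·x]].
At the point, J = [[9.0000, -6.2500], [-8.0000, -1.5000]] (det J = -63.5000).
Solving J·Δ = −F gives Δ = (0.3632, -2.9370).
Then the next iterate is (x, y)₁ = (-1.1368, -0.4370).
Re-evaluating at (-1.1368, -0.4370): F = (-2.191033, 2.149958), so ‖F‖₂ = 3.0697.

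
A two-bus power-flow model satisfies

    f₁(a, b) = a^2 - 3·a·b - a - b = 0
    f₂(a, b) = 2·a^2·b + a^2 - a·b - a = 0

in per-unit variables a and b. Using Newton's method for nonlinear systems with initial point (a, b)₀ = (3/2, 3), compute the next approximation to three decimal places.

At (3/2, 3): F = (-15.750, 9.750).
Jacobian J = [[2·a - 3·b - 1, -3·a - 1], [4·a·b + 2·a - b - 1, 2·a^2 - a]].
At the point, J = [[-7.000, -5.500], [17.000, 3.000]] (det J = 72.500).
Solving J·Δ = −F gives Δ = (-0.088, -2.752).
Then the next iterate is (a, b)₁ = (1.412, 0.248).

(1.412, 0.248)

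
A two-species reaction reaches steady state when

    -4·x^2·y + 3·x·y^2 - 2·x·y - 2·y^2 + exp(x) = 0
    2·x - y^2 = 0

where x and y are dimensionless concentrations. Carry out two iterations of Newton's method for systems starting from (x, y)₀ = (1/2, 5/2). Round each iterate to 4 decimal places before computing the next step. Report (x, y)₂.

At (1/2, 5/2): F = (-6.476279, -5.2500).
Jacobian J = [[-8·x·y + 3·y^2 - 2·y + exp(x), -4·x^2 + 6·x·y - 2·x - 4·y], [2, -2·y]].
At the point, J = [[5.398721, -4.5000], [2.0000, -5.0000]] (det J = -17.993606).
Solving J·Δ = −F gives Δ = (0.4866, -0.8553).
Then the next iterate is (x, y)₁ = (0.9866, 1.6447).
Round to (0.9866, 1.6447) and repeat: F = (-4.370596, -0.731838), J = [[-5.473474, -2.709552], [2.0000, -3.2894]].
Δ = (-0.5291, -0.5442), so (x, y)₂ = (0.4575, 1.1005).

(0.4575, 1.1005)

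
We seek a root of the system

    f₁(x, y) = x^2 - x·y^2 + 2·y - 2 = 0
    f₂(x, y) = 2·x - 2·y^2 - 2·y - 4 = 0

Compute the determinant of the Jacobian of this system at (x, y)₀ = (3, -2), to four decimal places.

J = [[2·x - y^2, -2·x·y + 2], [2, -4·y - 2]].
At the point, J = [[2.0000, 14.0000], [2.0000, 6.0000]].
det J = -16.0000.

-16.0000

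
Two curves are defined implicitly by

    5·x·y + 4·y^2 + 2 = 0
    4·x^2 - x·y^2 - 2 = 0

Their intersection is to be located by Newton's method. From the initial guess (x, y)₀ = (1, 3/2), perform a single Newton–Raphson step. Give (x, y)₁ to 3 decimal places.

At (1, 3/2): F = (18.500, -0.250).
Jacobian J = [[5·y, 5·x + 8·y], [8·x - y^2, -2·x·y]].
At the point, J = [[7.500, 17.000], [5.750, -3.000]] (det J = -120.250).
Solving J·Δ = −F gives Δ = (-0.426, -0.900).
Then the next iterate is (x, y)₁ = (0.574, 0.600).

(0.574, 0.600)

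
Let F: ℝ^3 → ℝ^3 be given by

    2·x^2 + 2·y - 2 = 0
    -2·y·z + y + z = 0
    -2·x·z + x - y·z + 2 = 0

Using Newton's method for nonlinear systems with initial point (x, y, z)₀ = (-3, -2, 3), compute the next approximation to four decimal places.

(-1.8880, -1.3280, 1.0720)

At (-3, -2, 3): F = (12.0000, 13.0000, 23.0000).
Jacobian J = [[4·x, 2, 0], [0, -2·z + 1, -2·y + 1], [-2·z + 1, -z, -2·x - y]].
At the point, J = [[-12.0000, 2.0000, 0.0000], [0.0000, -5.0000, 5.0000], [-5.0000, -3.0000, 8.0000]] (det J = 250.0000).
Solving J·Δ = −F gives Δ = (1.1120, 0.6720, -1.9280).
Then the next iterate is (x, y, z)₁ = (-1.8880, -1.3280, 1.0720).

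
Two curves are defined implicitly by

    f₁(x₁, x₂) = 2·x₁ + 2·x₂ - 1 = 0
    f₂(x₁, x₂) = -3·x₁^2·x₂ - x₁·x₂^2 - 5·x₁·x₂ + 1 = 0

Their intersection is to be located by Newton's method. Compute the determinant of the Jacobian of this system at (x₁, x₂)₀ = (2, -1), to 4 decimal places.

J = [[2, 2], [-6·x₁·x₂ - x₂^2 - 5·x₂, -3·x₁^2 - 2·x₁·x₂ - 5·x₁]].
At the point, J = [[2.0000, 2.0000], [16.0000, -18.0000]].
det J = -68.0000.

-68.0000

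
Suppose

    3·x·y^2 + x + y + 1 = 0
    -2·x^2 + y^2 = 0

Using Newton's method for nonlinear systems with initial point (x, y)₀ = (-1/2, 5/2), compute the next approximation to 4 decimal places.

(-0.5492, 1.3697)

At (-1/2, 5/2): F = (-6.3750, 5.7500).
Jacobian J = [[3·y^2 + 1, 6·x·y + 1], [-4·x, 2·y]].
At the point, J = [[19.7500, -6.5000], [2.0000, 5.0000]] (det J = 111.7500).
Solving J·Δ = −F gives Δ = (-0.0492, -1.1303).
Then the next iterate is (x, y)₁ = (-0.5492, 1.3697).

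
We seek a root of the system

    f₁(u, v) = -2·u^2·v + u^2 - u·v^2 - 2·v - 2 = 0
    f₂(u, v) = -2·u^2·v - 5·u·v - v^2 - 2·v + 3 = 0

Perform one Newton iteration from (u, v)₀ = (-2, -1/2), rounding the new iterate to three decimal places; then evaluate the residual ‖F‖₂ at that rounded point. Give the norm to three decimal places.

2.411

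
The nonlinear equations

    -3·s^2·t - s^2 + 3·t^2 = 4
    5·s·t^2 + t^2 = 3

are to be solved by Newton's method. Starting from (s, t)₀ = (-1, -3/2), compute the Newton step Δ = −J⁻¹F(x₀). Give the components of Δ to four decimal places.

(1.3529, -0.2684)

At (-1, -3/2): F = (6.2500, -12.0000).
Jacobian J = [[-6·s·t - 2·s, -3·s^2 + 6·t], [5·t^2, 10·s·t + 2·t]].
At the point, J = [[-7.0000, -12.0000], [11.2500, 12.0000]] (det J = 51.0000).
Solving J·Δ = −F gives Δ = (1.3529, -0.2684).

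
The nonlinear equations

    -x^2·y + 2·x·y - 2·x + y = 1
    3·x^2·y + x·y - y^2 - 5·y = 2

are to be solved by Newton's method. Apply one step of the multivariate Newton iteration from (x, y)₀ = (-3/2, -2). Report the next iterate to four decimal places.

At (-3/2, -2): F = (10.5000, -6.5000).
Jacobian J = [[-2·x·y + 2·y - 2, -x^2 + 2·x + 1], [6·x·y + y, 3·x^2 + x - 2·y - 5]].
At the point, J = [[-12.0000, -4.2500], [16.0000, 4.2500]] (det J = 17.0000).
Solving J·Δ = −F gives Δ = (-1.0000, 5.2941).
Then the next iterate is (x, y)₁ = (-2.5000, 3.2941).

(-2.5000, 3.2941)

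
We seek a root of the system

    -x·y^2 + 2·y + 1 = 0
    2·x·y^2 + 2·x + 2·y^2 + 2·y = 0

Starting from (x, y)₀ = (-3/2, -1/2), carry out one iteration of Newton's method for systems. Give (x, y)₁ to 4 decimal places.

(0.1250, -0.4375)

At (-3/2, -1/2): F = (0.3750, -4.2500).
Jacobian J = [[-y^2, -2·x·y + 2], [2·y^2 + 2, 4·x·y + 4·y + 2]].
At the point, J = [[-0.2500, 0.5000], [2.5000, 3.0000]] (det J = -2.0000).
Solving J·Δ = −F gives Δ = (1.6250, 0.0625).
Then the next iterate is (x, y)₁ = (0.1250, -0.4375).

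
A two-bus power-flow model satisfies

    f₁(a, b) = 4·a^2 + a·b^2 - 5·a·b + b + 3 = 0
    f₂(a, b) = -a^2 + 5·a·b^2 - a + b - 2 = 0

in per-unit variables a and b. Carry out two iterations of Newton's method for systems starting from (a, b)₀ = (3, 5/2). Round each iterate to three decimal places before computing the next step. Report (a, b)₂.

(0.843, 1.420)

At (3, 5/2): F = (22.750, 82.250).
Jacobian J = [[8·a + b^2 - 5·b, 2·a·b - 5·a + 1], [-2·a + 5·b^2 - 1, 10·a·b + 1]].
At the point, J = [[17.750, 1.000], [24.250, 76.000]] (det J = 1324.750).
Solving J·Δ = −F gives Δ = (-1.243, -0.686).
Then the next iterate is (a, b)₁ = (1.757, 1.814).
Round to (1.757, 1.814) and repeat: F = (7.00778, 23.87784), J = [[8.27660, -1.41060], [11.93898, 32.87198]].
Δ = (-0.914, -0.394), so (a, b)₂ = (0.843, 1.420).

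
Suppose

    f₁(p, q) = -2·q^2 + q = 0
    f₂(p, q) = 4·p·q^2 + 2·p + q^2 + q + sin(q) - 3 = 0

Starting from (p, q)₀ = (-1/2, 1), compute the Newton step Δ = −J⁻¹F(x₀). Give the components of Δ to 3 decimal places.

(0.501, -0.333)

At (-1/2, 1): F = (-1.000, -3.15853).
Jacobian J = [[0, -4·q + 1], [4·q^2 + 2, 8·p·q + 2·q + cos(q) + 1]].
At the point, J = [[0.000, -3.000], [6.000, -0.45970]] (det J = 18.000).
Solving J·Δ = −F gives Δ = (0.501, -0.333).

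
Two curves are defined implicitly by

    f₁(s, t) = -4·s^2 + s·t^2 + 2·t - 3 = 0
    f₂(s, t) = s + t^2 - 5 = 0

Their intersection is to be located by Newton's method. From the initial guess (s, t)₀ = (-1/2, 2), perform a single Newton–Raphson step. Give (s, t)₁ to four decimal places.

At (-1/2, 2): F = (-2.0000, -1.5000).
Jacobian J = [[-8·s + t^2, 2·s·t + 2], [1, 2·t]].
At the point, J = [[8.0000, 0.0000], [1.0000, 4.0000]] (det J = 32.0000).
Solving J·Δ = −F gives Δ = (0.2500, 0.3125).
Then the next iterate is (s, t)₁ = (-0.2500, 2.3125).

(-0.2500, 2.3125)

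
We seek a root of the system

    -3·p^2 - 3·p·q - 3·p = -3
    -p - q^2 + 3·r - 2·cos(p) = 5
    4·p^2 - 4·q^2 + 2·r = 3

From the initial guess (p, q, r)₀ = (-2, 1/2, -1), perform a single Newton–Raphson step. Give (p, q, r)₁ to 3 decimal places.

(-0.633, -1.209, 1.521)

At (-2, 1/2, -1): F = (0.000, -5.41771, 10.000).
Jacobian J = [[-6·p - 3·q - 3, -3·p, 0], [2·sin(p) - 1, -2·q, 3], [8·p, -8·q, 2]].
At the point, J = [[7.500, 6.000, 0.000], [-2.81859, -1.000, 3.000], [-16.000, -4.000, 2.000]] (det J = -179.17686).
Solving J·Δ = −F gives Δ = (1.367, -1.709, 2.521).
Then the next iterate is (p, q, r)₁ = (-0.633, -1.209, 1.521).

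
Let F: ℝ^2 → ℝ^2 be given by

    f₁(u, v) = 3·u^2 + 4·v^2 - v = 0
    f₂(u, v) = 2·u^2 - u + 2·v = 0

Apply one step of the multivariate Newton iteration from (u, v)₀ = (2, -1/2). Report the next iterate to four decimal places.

At (2, -1/2): F = (13.5000, 5.0000).
Jacobian J = [[6·u, 8·v - 1], [4·u - 1, 2]].
At the point, J = [[12.0000, -5.0000], [7.0000, 2.0000]] (det J = 59.0000).
Solving J·Δ = −F gives Δ = (-0.8814, 0.5847).
Then the next iterate is (u, v)₁ = (1.1186, 0.0847).

(1.1186, 0.0847)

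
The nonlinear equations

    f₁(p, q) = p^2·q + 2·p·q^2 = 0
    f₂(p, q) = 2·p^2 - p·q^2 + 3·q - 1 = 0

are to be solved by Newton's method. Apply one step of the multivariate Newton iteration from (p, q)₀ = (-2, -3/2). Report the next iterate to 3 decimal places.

(-1.494, -0.894)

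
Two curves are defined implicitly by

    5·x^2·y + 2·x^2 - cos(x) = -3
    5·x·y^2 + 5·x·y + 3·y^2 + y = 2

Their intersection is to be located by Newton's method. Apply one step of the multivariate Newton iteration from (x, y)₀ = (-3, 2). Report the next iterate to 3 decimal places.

At (-3, 2): F = (111.98999, -78.000).
Jacobian J = [[10·x·y + 4·x + sin(x), 5·x^2], [5·y^2 + 5·y, 10·x·y + 5·x + 6·y + 1]].
At the point, J = [[-72.14112, 45.000], [30.000, -62.000]] (det J = 3122.74944).
Solving J·Δ = −F gives Δ = (1.099, -0.726).
Then the next iterate is (x, y)₁ = (-1.901, 1.274).

(-1.901, 1.274)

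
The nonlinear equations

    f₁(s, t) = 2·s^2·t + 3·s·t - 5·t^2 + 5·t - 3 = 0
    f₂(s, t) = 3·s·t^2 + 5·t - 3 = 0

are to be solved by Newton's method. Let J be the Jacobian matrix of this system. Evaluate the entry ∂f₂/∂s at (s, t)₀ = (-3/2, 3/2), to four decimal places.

∂f₂/∂s = 3·t^2.
At (-3/2, 3/2) this is 6.7500.

6.7500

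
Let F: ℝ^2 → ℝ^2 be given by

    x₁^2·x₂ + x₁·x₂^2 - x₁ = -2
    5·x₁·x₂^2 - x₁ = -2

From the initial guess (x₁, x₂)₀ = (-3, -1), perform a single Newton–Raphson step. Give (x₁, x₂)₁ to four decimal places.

At (-3, -1): F = (-7.0000, -10.0000).
Jacobian J = [[2·x₁·x₂ + x₂^2 - 1, x₁^2 + 2·x₁·x₂], [5·x₂^2 - 1, 10·x₁·x₂]].
At the point, J = [[6.0000, 15.0000], [4.0000, 30.0000]] (det J = 120.0000).
Solving J·Δ = −F gives Δ = (0.5000, 0.2667).
Then the next iterate is (x₁, x₂)₁ = (-2.5000, -0.7333).

(-2.5000, -0.7333)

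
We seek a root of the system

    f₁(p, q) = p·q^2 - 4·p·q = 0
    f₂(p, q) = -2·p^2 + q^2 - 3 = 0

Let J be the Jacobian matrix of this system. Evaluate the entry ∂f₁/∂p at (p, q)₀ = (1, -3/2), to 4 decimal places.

8.2500

∂f₁/∂p = q^2 - 4·q.
At (1, -3/2) this is 8.2500.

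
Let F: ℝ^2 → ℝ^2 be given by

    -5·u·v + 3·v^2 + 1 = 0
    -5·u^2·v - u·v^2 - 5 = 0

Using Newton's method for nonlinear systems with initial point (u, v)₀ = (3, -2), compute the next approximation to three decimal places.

At (3, -2): F = (43.000, 73.000).
Jacobian J = [[-5·v, -5·u + 6·v], [-10·u·v - v^2, -5·u^2 - 2·u·v]].
At the point, J = [[10.000, -27.000], [56.000, -33.000]] (det J = 1182.000).
Solving J·Δ = −F gives Δ = (-0.467, 1.420).
Then the next iterate is (u, v)₁ = (2.533, -0.580).

(2.533, -0.580)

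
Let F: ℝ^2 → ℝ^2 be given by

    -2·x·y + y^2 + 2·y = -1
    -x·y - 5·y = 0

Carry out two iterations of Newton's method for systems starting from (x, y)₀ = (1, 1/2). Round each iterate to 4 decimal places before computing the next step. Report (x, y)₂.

(-8.0344, -0.0839)

At (1, 1/2): F = (1.2500, -3.0000).
Jacobian J = [[-2·y, -2·x + 2·y + 2], [-y, -x - 5]].
At the point, J = [[-1.0000, 1.0000], [-0.5000, -6.0000]] (det J = 6.5000).
Solving J·Δ = −F gives Δ = (0.6923, -0.5577).
Then the next iterate is (x, y)₁ = (1.6923, -0.0577).
Round to (1.6923, -0.0577) and repeat: F = (1.083221, 0.386146), J = [[0.1154, -1.5000], [0.0577, -6.6923]].
Δ = (-9.7267, -0.0262), so (x, y)₂ = (-8.0344, -0.0839).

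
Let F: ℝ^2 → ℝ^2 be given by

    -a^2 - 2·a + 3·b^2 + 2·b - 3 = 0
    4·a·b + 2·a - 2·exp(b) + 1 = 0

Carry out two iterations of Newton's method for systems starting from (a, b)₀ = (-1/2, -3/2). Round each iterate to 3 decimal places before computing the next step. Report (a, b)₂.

(0.147, -1.437)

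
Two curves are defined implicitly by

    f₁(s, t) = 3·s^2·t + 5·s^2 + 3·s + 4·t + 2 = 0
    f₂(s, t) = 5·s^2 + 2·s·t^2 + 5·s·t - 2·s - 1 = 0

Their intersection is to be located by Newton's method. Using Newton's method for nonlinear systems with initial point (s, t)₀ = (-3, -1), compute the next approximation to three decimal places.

At (-3, -1): F = (7.000, 59.000).
Jacobian J = [[6·s·t + 10·s + 3, 3·s^2 + 4], [10·s + 2·t^2 + 5·t - 2, 4·s·t + 5·s]].
At the point, J = [[-9.000, 31.000], [-35.000, -3.000]] (det J = 1112.000).
Solving J·Δ = −F gives Δ = (1.664, 0.257).
Then the next iterate is (s, t)₁ = (-1.336, -0.743).

(-1.336, -0.743)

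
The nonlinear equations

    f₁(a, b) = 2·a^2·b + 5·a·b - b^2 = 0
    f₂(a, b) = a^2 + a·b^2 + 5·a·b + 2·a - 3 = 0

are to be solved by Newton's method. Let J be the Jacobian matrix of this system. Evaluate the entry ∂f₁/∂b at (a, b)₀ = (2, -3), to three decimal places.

∂f₁/∂b = 2·a^2 + 5·a - 2·b.
At (2, -3) this is 24.000.

24.000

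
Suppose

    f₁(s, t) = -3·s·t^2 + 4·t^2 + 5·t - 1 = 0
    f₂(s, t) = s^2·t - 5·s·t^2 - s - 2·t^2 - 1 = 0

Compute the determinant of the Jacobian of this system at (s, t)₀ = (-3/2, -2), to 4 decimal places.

-198.0000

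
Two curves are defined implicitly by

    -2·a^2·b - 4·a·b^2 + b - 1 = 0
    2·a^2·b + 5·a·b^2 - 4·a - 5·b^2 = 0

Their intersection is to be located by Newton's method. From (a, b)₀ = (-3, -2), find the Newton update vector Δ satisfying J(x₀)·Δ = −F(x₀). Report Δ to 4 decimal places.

At (-3, -2): F = (81.0000, -104.0000).
Jacobian J = [[-4·a·b - 4·b^2, -2·a^2 - 8·a·b + 1], [4·a·b + 5·b^2 - 4, 2·a^2 + 10·a·b - 10·b]].
At the point, J = [[-40.0000, -65.0000], [40.0000, 98.0000]] (det J = -1320.0000).
Solving J·Δ = −F gives Δ = (0.8924, 0.6970).

(0.8924, 0.6970)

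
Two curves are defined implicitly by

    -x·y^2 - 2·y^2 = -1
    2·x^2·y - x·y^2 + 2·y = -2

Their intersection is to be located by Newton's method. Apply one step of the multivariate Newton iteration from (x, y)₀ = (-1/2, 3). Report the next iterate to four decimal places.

(-0.1897, 1.3008)

At (-1/2, 3): F = (-12.5000, 14.0000).
Jacobian J = [[-y^2, -2·x·y - 4·y], [4·x·y - y^2, 2·x^2 - 2·x·y + 2]].
At the point, J = [[-9.0000, -9.0000], [-15.0000, 5.5000]] (det J = -184.5000).
Solving J·Δ = −F gives Δ = (0.3103, -1.6992).
Then the next iterate is (x, y)₁ = (-0.1897, 1.3008).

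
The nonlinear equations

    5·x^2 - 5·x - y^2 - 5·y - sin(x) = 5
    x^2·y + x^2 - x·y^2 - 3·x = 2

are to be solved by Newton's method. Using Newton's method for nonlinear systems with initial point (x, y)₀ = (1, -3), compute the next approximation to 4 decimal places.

(0.6376, -1.5425)

At (1, -3): F = (0.158529, -16.0000).
Jacobian J = [[10·x - cos(x) - 5, -2·y - 5], [2·x·y + 2·x - y^2 - 3, x^2 - 2·x·y]].
At the point, J = [[4.459698, 1.0000], [-16.0000, 7.0000]] (det J = 47.217884).
Solving J·Δ = −F gives Δ = (-0.3624, 1.4575).
Then the next iterate is (x, y)₁ = (0.6376, -1.5425).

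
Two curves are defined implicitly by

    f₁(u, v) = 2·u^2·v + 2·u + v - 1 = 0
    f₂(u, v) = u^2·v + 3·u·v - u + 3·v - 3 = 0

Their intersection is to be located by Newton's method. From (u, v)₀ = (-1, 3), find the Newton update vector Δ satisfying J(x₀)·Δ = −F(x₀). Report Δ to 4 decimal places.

At (-1, 3): F = (6.0000, 1.0000).
Jacobian J = [[4·u·v + 2, 2·u^2 + 1], [2·u·v + 3·v - 1, u^2 + 3·u + 3]].
At the point, J = [[-10.0000, 3.0000], [2.0000, 1.0000]] (det J = -16.0000).
Solving J·Δ = −F gives Δ = (0.1875, -1.3750).

(0.1875, -1.3750)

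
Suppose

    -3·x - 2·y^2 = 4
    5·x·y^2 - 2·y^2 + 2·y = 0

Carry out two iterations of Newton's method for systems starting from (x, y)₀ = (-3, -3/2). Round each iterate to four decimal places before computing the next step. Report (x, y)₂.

At (-3, -3/2): F = (0.5000, -41.2500).
Jacobian J = [[-3, -4·y], [5·y^2, 10·x·y - 4·y + 2]].
At the point, J = [[-3.0000, 6.0000], [11.2500, 53.0000]] (det J = -226.5000).
Solving J·Δ = −F gives Δ = (1.2097, 0.5215).
Then the next iterate is (x, y)₁ = (-1.7903, -0.9785).
Round to (-1.7903, -0.9785) and repeat: F = (-0.544025, -12.442648), J = [[-3.0000, 3.9140], [4.787311, 23.432085]].
Δ = (0.4038, 0.4485), so (x, y)₂ = (-1.3865, -0.5300).

(-1.3865, -0.5300)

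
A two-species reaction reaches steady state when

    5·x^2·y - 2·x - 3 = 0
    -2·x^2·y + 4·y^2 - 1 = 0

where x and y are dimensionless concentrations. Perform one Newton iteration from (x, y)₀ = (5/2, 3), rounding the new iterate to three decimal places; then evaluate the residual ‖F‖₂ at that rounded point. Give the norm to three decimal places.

At (5/2, 3): F = (85.750, -2.500).
Jacobian J = [[10·x·y - 2, 5·x^2], [-4·x·y, -2·x^2 + 8·y]].
At the point, J = [[73.000, 31.250], [-30.000, 11.500]] (det J = 1777.000).
Solving J·Δ = −F gives Δ = (-0.599, -1.345).
Then the next iterate is (x, y)₁ = (1.901, 1.655).
Re-evaluating at (1.901, 1.655): F = (23.10220, -2.00558), so ‖F‖₂ = 23.189.

23.189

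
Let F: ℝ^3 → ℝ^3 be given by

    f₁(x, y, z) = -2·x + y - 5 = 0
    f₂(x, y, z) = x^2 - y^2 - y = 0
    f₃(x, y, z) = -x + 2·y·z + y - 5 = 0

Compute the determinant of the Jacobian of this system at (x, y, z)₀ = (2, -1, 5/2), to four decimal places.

12.0000

J = [[-2, 1, 0], [2·x, -2·y - 1, 0], [-1, 2·z + 1, 2·y]].
At the point, J = [[-2.0000, 1.0000, 0.0000], [4.0000, 1.0000, 0.0000], [-1.0000, 6.0000, -2.0000]].
det J = 12.0000.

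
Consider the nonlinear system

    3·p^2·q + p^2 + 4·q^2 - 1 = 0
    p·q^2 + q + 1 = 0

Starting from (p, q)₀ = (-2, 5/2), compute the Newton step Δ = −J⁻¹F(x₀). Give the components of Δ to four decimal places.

At (-2, 5/2): F = (58.0000, -9.0000).
Jacobian J = [[6·p·q + 2·p, 3·p^2 + 8·q], [q^2, 2·p·q + 1]].
At the point, J = [[-34.0000, 32.0000], [6.2500, -9.0000]] (det J = 106.0000).
Solving J·Δ = −F gives Δ = (2.2075, 0.5330).

(2.2075, 0.5330)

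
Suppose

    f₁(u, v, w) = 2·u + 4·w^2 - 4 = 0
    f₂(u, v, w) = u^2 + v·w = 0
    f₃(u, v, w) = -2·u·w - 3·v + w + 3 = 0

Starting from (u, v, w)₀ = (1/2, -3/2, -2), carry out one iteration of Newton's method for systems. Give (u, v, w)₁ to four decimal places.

At (1/2, -3/2, -2): F = (13.0000, 3.2500, 7.5000).
Jacobian J = [[2, 0, 8·w], [2·u, w, v], [-2·w, -3, -2·u + 1]].
At the point, J = [[2.0000, 0.0000, -16.0000], [1.0000, -2.0000, -1.5000], [4.0000, -3.0000, 0.0000]] (det J = -89.0000).
Solving J·Δ = −F gives Δ = (-1.6011, 0.3652, 0.6124).
Then the next iterate is (u, v, w)₁ = (-1.1011, -1.1348, -1.3876).

(-1.1011, -1.1348, -1.3876)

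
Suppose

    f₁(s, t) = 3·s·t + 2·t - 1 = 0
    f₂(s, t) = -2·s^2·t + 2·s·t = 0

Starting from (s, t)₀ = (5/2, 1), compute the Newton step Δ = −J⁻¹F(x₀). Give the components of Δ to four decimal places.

At (5/2, 1): F = (8.5000, -7.5000).
Jacobian J = [[3·t, 3·s + 2], [-4·s·t + 2·t, -2·s^2 + 2·s]].
At the point, J = [[3.0000, 9.5000], [-8.0000, -7.5000]] (det J = 53.5000).
Solving J·Δ = −F gives Δ = (-0.1402, -0.8505).

(-0.1402, -0.8505)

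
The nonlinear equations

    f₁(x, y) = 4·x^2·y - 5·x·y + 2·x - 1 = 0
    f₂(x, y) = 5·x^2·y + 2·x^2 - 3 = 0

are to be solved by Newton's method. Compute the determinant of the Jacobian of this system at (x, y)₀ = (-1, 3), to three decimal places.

121.000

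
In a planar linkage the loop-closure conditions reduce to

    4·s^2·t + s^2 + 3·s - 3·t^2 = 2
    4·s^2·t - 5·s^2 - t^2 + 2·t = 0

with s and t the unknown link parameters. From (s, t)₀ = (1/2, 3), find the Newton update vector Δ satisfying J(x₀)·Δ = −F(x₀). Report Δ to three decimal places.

(-0.725, -2.109)

At (1/2, 3): F = (-24.250, -1.250).
Jacobian J = [[8·s·t + 2·s + 3, 4·s^2 - 6·t], [8·s·t - 10·s, 4·s^2 - 2·t + 2]].
At the point, J = [[16.000, -17.000], [7.000, -3.000]] (det J = 71.000).
Solving J·Δ = −F gives Δ = (-0.725, -2.109).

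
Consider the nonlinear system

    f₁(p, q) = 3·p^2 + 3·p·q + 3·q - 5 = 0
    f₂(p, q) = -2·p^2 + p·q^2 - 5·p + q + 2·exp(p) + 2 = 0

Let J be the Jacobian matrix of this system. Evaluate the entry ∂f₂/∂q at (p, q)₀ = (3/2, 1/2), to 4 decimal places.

∂f₂/∂q = 2·p·q + 1.
At (3/2, 1/2) this is 2.5000.

2.5000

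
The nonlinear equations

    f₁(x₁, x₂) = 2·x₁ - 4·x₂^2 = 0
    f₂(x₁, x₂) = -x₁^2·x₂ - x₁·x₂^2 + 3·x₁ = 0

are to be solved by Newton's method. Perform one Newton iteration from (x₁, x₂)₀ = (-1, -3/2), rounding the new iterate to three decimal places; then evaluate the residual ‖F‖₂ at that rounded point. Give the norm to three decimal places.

8.534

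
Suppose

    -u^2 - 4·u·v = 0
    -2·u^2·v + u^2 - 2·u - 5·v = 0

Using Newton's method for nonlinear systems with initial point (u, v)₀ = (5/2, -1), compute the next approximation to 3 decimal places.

(1.674, -0.542)

At (5/2, -1): F = (3.750, 18.750).
Jacobian J = [[-2·u - 4·v, -4·u], [-4·u·v + 2·u - 2, -2·u^2 - 5]].
At the point, J = [[-1.000, -10.000], [13.000, -17.500]] (det J = 147.500).
Solving J·Δ = −F gives Δ = (-0.826, 0.458).
Then the next iterate is (u, v)₁ = (1.674, -0.542).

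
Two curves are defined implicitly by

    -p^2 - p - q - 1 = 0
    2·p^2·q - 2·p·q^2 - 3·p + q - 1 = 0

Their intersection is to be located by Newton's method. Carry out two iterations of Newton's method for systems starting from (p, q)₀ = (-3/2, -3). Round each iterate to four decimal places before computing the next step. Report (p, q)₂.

(-1.2152, -1.1440)

At (-3/2, -3): F = (1.2500, 14.0000).
Jacobian J = [[-2·p - 1, -1], [4·p·q - 2·q^2 - 3, 2·p^2 - 4·p·q + 1]].
At the point, J = [[2.0000, -1.0000], [-3.0000, -12.5000]] (det J = -28.0000).
Solving J·Δ = −F gives Δ = (-0.0580, 1.1339).
Then the next iterate is (p, q)₁ = (-1.5580, -1.8661).
Round to (-1.5580, -1.8661) and repeat: F = (-0.003264, 3.599430), J = [[2.1160, -1.0000], [1.664877, -5.774807]].
Δ = (0.3428, 0.7221), so (p, q)₂ = (-1.2152, -1.1440).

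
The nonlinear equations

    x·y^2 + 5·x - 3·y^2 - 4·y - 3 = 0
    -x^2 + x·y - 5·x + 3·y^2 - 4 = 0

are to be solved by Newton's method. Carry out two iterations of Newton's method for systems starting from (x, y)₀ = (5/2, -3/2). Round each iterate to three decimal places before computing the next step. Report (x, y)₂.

At (5/2, -3/2): F = (14.375, -19.750).
Jacobian J = [[y^2 + 5, 2·x·y - 6·y - 4], [-2·x + y - 5, x + 6·y]].
At the point, J = [[7.250, -2.500], [-11.500, -6.500]] (det J = -75.875).
Solving J·Δ = −F gives Δ = (-1.882, 0.292).
Then the next iterate is (x, y)₁ = (0.618, -1.208).
Round to (0.618, -1.208) and repeat: F = (1.44603, -3.84068), J = [[6.45926, 1.75491], [-7.444, -6.630]].
Δ = (-0.096, -0.472), so (x, y)₂ = (0.522, -1.680).

(0.522, -1.680)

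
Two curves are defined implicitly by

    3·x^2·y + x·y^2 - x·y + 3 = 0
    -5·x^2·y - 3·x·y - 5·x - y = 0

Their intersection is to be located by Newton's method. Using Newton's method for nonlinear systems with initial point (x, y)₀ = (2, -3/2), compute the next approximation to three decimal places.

At (2, -3/2): F = (-7.500, 30.500).
Jacobian J = [[6·x·y + y^2 - y, 3·x^2 + 2·x·y - x], [-10·x·y - 3·y - 5, -5·x^2 - 3·x - 1]].
At the point, J = [[-14.250, 4.000], [29.500, -27.000]] (det J = 266.750).
Solving J·Δ = −F gives Δ = (-0.302, 0.800).
Then the next iterate is (x, y)₁ = (1.698, -0.700).

(1.698, -0.700)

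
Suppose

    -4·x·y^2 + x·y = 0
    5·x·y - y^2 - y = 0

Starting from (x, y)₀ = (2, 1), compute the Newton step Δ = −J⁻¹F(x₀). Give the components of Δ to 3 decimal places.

At (2, 1): F = (-6.000, 8.000).
Jacobian J = [[-4·y^2 + y, -8·x·y + x], [5·y, 5·x - 2·y - 1]].
At the point, J = [[-3.000, -14.000], [5.000, 7.000]] (det J = 49.000).
Solving J·Δ = −F gives Δ = (-1.429, -0.122).

(-1.429, -0.122)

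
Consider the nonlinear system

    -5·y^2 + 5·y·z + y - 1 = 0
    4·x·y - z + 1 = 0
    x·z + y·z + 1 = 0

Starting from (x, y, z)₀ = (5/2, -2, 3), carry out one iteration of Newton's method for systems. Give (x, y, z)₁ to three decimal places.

At (5/2, -2, 3): F = (-53.000, -22.000, 2.500).
Jacobian J = [[0, -10·y + 5·z + 1, 5·y], [4·y, 4·x, -1], [z, z, x + y]].
At the point, J = [[0.000, 36.000, -10.000], [-8.000, 10.000, -1.000], [3.000, 3.000, 0.500]] (det J = 576.000).
Solving J·Δ = −F gives Δ = (-1.375, 0.891, -2.094).
Then the next iterate is (x, y, z)₁ = (1.125, -1.109, 0.906).

(1.125, -1.109, 0.906)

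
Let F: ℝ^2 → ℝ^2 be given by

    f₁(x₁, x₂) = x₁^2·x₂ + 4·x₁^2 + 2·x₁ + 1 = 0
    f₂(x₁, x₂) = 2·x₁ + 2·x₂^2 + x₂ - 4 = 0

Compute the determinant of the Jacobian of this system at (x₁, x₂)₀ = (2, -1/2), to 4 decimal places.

J = [[2·x₁·x₂ + 8·x₁ + 2, x₁^2], [2, 4·x₂ + 1]].
At the point, J = [[16.0000, 4.0000], [2.0000, -1.0000]].
det J = -24.0000.

-24.0000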